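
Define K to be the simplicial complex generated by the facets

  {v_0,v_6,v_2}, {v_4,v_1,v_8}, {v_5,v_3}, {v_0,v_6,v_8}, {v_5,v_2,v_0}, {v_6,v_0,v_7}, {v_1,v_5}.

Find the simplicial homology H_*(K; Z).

H_0 ≅ Z,  H_1 ≅ Z,  H_2 = 0.

K has 9 vertices, 14 edges, 5 triangles.
rank ∂_0 = 0, rank ∂_1 = 8 ⇒ b_0 = 9 − 0 − 8 = 1; all invariant factors of ∂_1 are 1 so no torsion. So H_0 ≅ Z.
rank ∂_1 = 8, rank ∂_2 = 5 ⇒ b_1 = 14 − 8 − 5 = 1; all invariant factors of ∂_2 are 1 so no torsion. So H_1 ≅ Z.
rank ∂_2 = 5, rank ∂_3 = 0 ⇒ b_2 = 5 − 5 − 0 = 0. So H_2 ≅ 0.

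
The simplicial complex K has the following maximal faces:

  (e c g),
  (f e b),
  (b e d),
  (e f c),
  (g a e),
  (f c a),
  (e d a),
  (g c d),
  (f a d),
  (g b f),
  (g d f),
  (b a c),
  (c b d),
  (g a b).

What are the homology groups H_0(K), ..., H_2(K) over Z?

H_0 ≅ Z,  H_1 ≅ Z^2,  H_2 ≅ Z.

We work with the vertex ordering a < b < c < d < e < f < g. The simplices of K, each written with vertices in increasing order, are:

  0-simplices (7): a, b, c, d, e, f, g
  1-simplices (21): ab, ac, ad, ae, af, ag, bc, bd, be, bf, bg, cd, ce, cf, cg, de, df, dg, ef, eg, fg
  2-simplices (14): abc, abg, acf, ade, adf, aeg, bcd, bde, bef, bfg, cdg, cef, ceg, dfg

Hence C_0 ≅ Z^7, C_1 ≅ Z^21, C_2 ≅ Z^14.

The boundary map ∂_1: C_1 → C_0 is given by ∂[p,q] = [q] − [p].
This gives a 7×21 integer matrix of rank 6; reducing to Smith normal form yields diagonal entries (1,1,1,1,1,1).

Boundary ∂_2: C_2 → C_1 sends each 2-simplex [p,q,r] to [q,r] − [p,r] + [p,q]. For instance
  ∂abc = bc − ac + ab,
  ∂bef = ef − bf + be.
The 21×14 boundary matrix has rank 13 and Smith normal form diag(1,1,1,1,1,1,1,1,1,1,1,1,1).

Computing H_k = (kernel of ∂_k) / (image of ∂_{k+1}):

  H_0: rank C_0 − rank ∂_1 = 7 − 6 = 1, and the invariant factors of ∂_1 are all 1, so H_0 ≅ Z.
  H_1: rank ker ∂_1 − rank ∂_2 = (21 − 6) − 13 = 2, and the invariant factors of ∂_2 are all 1, so H_1 ≅ Z^2.
  H_2: rank ker ∂_2 − rank ∂_3 = (14 − 13) − 0 = 1, and there is no ∂_3, so H_2 ≅ Z.

(K is a triangulation of the torus T^2.)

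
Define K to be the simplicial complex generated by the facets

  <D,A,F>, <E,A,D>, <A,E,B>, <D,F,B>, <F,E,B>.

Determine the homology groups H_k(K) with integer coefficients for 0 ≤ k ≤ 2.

H_0 = Z,  H_1 = Z,  H_2 = 0.

K has 5 vertices, 10 edges, 5 triangles.
rank ∂_0 = 0, rank ∂_1 = 4 ⇒ b_0 = 5 − 0 − 4 = 1; all invariant factors of ∂_1 are 1 so no torsion. So H_0 = Z.
rank ∂_1 = 4, rank ∂_2 = 5 ⇒ b_1 = 10 − 4 − 5 = 1; all invariant factors of ∂_2 are 1 so no torsion. So H_1 = Z.
rank ∂_2 = 5, rank ∂_3 = 0 ⇒ b_2 = 5 − 5 − 0 = 0. So H_2 = 0.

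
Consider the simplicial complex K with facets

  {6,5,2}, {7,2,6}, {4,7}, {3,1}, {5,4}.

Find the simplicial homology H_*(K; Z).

Fix the vertex order 1 < 2 < 3 < 4 < 5 < 6 < 7 and write every simplex with vertices in increasing order. Then dim K = 2 and the simplices of K are:

  0-simplices (7): [1], [2], [3], [4], [5], [6], [7]
  1-simplices (8): [1,3], [2,5], [2,6], [2,7], [4,5], [4,7], [5,6], [6,7]
  2-simplices (2): [2,5,6], [2,6,7]

so the chain groups are C_0 ≅ Z^7, C_1 ≅ Z^8, C_2 ≅ Z^2.

∂_1: C_1 → C_0 maps an edge to its endpoints' difference, ∂[p,q] = q − p.
As a 7×8 matrix over Z this has rank 5, with invariant factors (1,1,1,1,1).

Boundary ∂_2: C_2 → C_1 sends each 2-simplex [p,q,r] to [q,r] − [p,r] + [p,q]. For instance
  ∂[2,5,6] = [5,6] − [2,6] + [2,5],
  ∂[2,6,7] = [6,7] − [2,7] + [2,6].
As a 8×2 matrix over Z this has rank 2, with invariant factors (1,1).

From H_k ≅ ker(∂_k) / im(∂_{k+1}) we obtain:

  H_0: rank C_0 − rank ∂_1 = 7 − 5 = 2, and the invariant factors of ∂_1 are all 1, so H_0 ≅ Z^2.
  H_1: rank ker ∂_1 − rank ∂_2 = (8 − 5) − 2 = 1, and the invariant factors of ∂_2 are all 1, so H_1 ≅ Z.
  H_2: rank ker ∂_2 − rank ∂_3 = (2 − 2) − 0 = 0, and there is no ∂_3, so H_2 ≅ 0.

H_0 ≅ Z^2,  H_1 ≅ Z,  H_2 = 0.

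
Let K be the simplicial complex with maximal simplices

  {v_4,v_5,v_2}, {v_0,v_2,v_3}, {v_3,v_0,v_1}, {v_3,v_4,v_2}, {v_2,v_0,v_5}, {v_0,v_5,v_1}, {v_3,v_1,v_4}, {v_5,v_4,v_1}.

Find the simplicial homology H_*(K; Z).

Order the vertices as v_0 < v_1 < v_2 < v_3 < v_4 < v_5. Listing each simplex with vertices in this order, K has dimension 2 with simplices:

  0-simplices (6): [v_0], [v_1], [v_2], [v_3], [v_4], [v_5]
  1-simplices (12): [v_0,v_1], [v_0,v_2], [v_0,v_3], [v_0,v_5], [v_1,v_3], [v_1,v_4], [v_1,v_5], [v_2,v_3], [v_2,v_4], [v_2,v_5], [v_3,v_4], [v_4,v_5]
  2-simplices (8): [v_0,v_1,v_3], [v_0,v_1,v_5], [v_0,v_2,v_3], [v_0,v_2,v_5], [v_1,v_3,v_4], [v_1,v_4,v_5], [v_2,v_3,v_4], [v_2,v_4,v_5]

Hence C_0 ≅ Z^6, C_1 ≅ Z^12, C_2 ≅ Z^8.

∂_1: C_1 → C_0 maps an edge to its endpoints' difference, ∂[p,q] = q − p.
As a 6×12 matrix over Z this has rank 5, with invariant factors (1,1,1,1,1).

Boundary ∂_2: C_2 → C_1 acts by ∂[p,q,r] = [q,r] − [p,r] + [p,q]. For instance
  ∂[v_0,v_2,v_5] = [v_2,v_5] − [v_0,v_5] + [v_0,v_2],
  ∂[v_2,v_3,v_4] = [v_3,v_4] − [v_2,v_4] + [v_2,v_3].
The resulting 12×8 matrix has rank 7, and its Smith normal form has invariant factors (1,1,1,1,1,1,1).

Computing H_k = (kernel of ∂_k) / (image of ∂_{k+1}):

  H_0: rank C_0 − rank ∂_1 = 6 − 5 = 1, and the invariant factors of ∂_1 are all 1, so H_0 = Z.
  H_1: rank ker ∂_1 − rank ∂_2 = (12 − 5) − 7 = 0, and the invariant factors of ∂_2 are all 1, so H_1 = 0.
  H_2: rank ker ∂_2 − rank ∂_3 = (8 − 7) − 0 = 1, and there is no ∂_3, so H_2 = Z.

(K is a triangulation of the 2-sphere S^2.)

H_0 ≅ Z,  H_1 = 0,  H_2 ≅ Z.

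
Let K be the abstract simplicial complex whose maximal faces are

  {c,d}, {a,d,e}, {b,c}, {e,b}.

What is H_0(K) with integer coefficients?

Fix the vertex order a < b < c < d < e and write every simplex with vertices in increasing order. Then dim K = 2 and the simplices of K are:

  0-simplices (5): a, b, c, d, e
  1-simplices (6): ad, ae, bc, be, cd, de
  2-simplices (1): ade

giving chain groups C_0 ≅ Z^5, C_1 ≅ Z^6, C_2 ≅ Z^1.

Boundary ∂_1: C_1 → C_0 is given by ∂[p,q] = [q] − [p]. For instance
  ∂de = e − d.
The 5×6 boundary matrix has rank 4 and Smith normal form diag(1,1,1,1).

Boundary ∂_2: C_2 → C_1 maps a triangle to the signed sum of its edges. For instance
  ∂ade = de − ae + ad.
This gives a 6×1 integer matrix of rank 1; reducing to Smith normal form yields diagonal entries (1).

Computing H_k = (kernel of ∂_k) / (image of ∂_{k+1}):

  H_0: rank C_0 − rank ∂_1 = 5 − 4 = 1, and the invariant factors of ∂_1 are all 1, so H_0 ≅ Z.

H_0 = Z.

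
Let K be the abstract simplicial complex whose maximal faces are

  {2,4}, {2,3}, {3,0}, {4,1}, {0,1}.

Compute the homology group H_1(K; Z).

H_1 ≅ Z.

K has 5 vertices, 5 edges.
rank ∂_1 = 4, rank ∂_2 = 0 ⇒ b_1 = 5 − 4 − 0 = 1. So H_1 ≅ Z.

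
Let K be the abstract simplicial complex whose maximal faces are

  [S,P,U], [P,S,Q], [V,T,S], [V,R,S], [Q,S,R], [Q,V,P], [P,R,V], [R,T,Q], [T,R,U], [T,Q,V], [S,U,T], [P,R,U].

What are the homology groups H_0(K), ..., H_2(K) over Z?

Fix the vertex order P < Q < R < S < T < U < V and write every simplex with vertices in increasing order. Then dim K = 2 and the simplices of K are:

  0-simplices (7): P, Q, R, S, T, U, V
  1-simplices (18): PQ, PR, PS, PU, PV, QR, QS, QT, QV, RS, RT, RU, RV, ST, SU, SV, TU, TV
  2-simplices (12): PQS, PQV, PRU, PRV, PSU, QRS, QRT, QTV, RSV, RTU, STU, STV

so the chain groups are C_0 ≅ Z^7, C_1 ≅ Z^18, C_2 ≅ Z^12.

∂_1: C_1 → C_0 is given by ∂[p,q] = [q] − [p]. For instance
  ∂PS = S − P.
The resulting 7×18 matrix has rank 6, and its Smith normal form has invariant factors (1,1,1,1,1,1).

∂_2: C_2 → C_1 maps a triangle to the signed sum of its edges. For instance
  ∂STV = TV − SV + ST,
  ∂PQV = QV − PV + PQ.
The 18×12 boundary matrix has rank 12 and Smith normal form diag(1,1,1,1,1,1,1,1,1,1,1,2).

From H_k ≅ ker(∂_k) / im(∂_{k+1}) we obtain:

  H_0: rank C_0 − rank ∂_1 = 7 − 6 = 1, and the invariant factors of ∂_1 are all 1, so H_0 ≅ Z.
  H_1: rank ker ∂_1 − rank ∂_2 = (18 − 6) − 12 = 0, and ∂_2 has invariant factor 2 > 1, so H_1 ≅ Z/2.
  H_2: rank ker ∂_2 − rank ∂_3 = (12 − 12) − 0 = 0, and there is no ∂_3, so H_2 ≅ 0.

H_0 = Z,  H_1 = Z/2,  H_2 = 0.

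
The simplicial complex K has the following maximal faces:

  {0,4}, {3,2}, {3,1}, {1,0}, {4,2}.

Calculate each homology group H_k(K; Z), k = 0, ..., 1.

K has 5 vertices, 5 edges.
rank ∂_0 = 0, rank ∂_1 = 4 ⇒ b_0 = 5 − 0 − 4 = 1; all invariant factors of ∂_1 are 1 so no torsion. So H_0 ≅ Z.
rank ∂_1 = 4, rank ∂_2 = 0 ⇒ b_1 = 5 − 4 − 0 = 1. So H_1 ≅ Z.

H_0 ≅ Z,  H_1 ≅ Z.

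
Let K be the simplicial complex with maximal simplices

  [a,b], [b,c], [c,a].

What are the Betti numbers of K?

Take the total order a < b < c on the vertex set. Then K (dimension 1) consists of the simplices:

  0-simplices (3): a, b, c
  1-simplices (3): ab, ac, bc

giving chain groups C_0 ≅ Z^3, C_1 ≅ Z^3.

∂_1: C_1 → C_0 is given by ∂[p,q] = [q] − [p].
The 3×3 boundary matrix has rank 2 and Smith normal form diag(1,1).

Now H_k = ker ∂_k / im ∂_{k+1}, so:

  H_0: rank C_0 − rank ∂_1 = 3 − 2 = 1, and the invariant factors of ∂_1 are all 1, so H_0 = Z.
  H_1: rank ker ∂_1 − rank ∂_2 = (3 − 2) − 0 = 1, and there is no ∂_2, so H_1 = Z.

(K is a triangulation of the circle S^1.)

Hence the Betti numbers are b_0 = 1, b_1 = 1.

b_0 = 1, b_1 = 1.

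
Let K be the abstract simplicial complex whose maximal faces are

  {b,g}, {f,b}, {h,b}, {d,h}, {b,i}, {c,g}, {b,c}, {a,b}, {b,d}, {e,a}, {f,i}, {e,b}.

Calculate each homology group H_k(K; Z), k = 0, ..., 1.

Fix the vertex order a < b < c < d < e < f < g < h < i and write every simplex with vertices in increasing order. Then dim K = 1 and the simplices of K are:

  0-simplices (9): a, b, c, d, e, f, g, h, i
  1-simplices (12): ab, ae, bc, bd, be, bf, bg, bh, bi, cg, dh, fi

Hence C_0 ≅ Z^9, C_1 ≅ Z^12.

Boundary ∂_1: C_1 → C_0 is given by ∂[p,q] = [q] − [p].
This gives a 9×12 integer matrix of rank 8; reducing to Smith normal form yields diagonal entries (1,1,1,1,1,1,1,1).

Computing H_k = (kernel of ∂_k) / (image of ∂_{k+1}):

  H_0: rank C_0 − rank ∂_1 = 9 − 8 = 1, and the invariant factors of ∂_1 are all 1, so H_0 = Z.
  H_1: rank ker ∂_1 − rank ∂_2 = (12 − 8) − 0 = 4, and there is no ∂_2, so H_1 = Z^4.

As a check, the Euler characteristic is 9 − 12 = -3, which agrees with 1 − 4 = -3.

H_0 = Z,  H_1 = Z^4.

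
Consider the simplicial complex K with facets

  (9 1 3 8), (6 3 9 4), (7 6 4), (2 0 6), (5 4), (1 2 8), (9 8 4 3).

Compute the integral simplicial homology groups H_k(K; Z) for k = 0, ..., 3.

H_0 = Z,  H_1 = Z,  H_2 = 0,  H_3 = 0.

Take the total order 0 < 1 < 2 < 3 < 4 < 5 < 6 < 7 < 8 < 9 on the vertex set. Then K (dimension 3) consists of the simplices:

  0-simplices (10): [0], [1], [2], [3], [4], [5], [6], [7], [8], [9]
  1-simplices (20): [0,2], [0,6], [1,2], [1,3], [1,8], [1,9], [2,6], [2,8], [3,4], [3,6], [3,8], [3,9], [4,5], [4,6], [4,7], [4,8], [4,9], [6,7], [6,9], [8,9]
  2-simplices (13): [0,2,6], [1,2,8], [1,3,8], [1,3,9], [1,8,9], [3,4,6], [3,4,8], [3,4,9], [3,6,9], [3,8,9], [4,6,7], [4,6,9], [4,8,9]
  3-simplices (3): [1,3,8,9], [3,4,6,9], [3,4,8,9]

giving chain groups C_0 ≅ Z^10, C_1 ≅ Z^20, C_2 ≅ Z^13, C_3 ≅ Z^3.

∂_1: C_1 → C_0 is given by ∂[p,q] = [q] − [p].
As a 10×20 matrix over Z this has rank 9, with invariant factors (1,1,1,1,1,1,1,1,1).

The boundary map ∂_2: C_2 → C_1 sends each 2-simplex [p,q,r] to [q,r] − [p,r] + [p,q]. For instance
  ∂[3,4,6] = [4,6] − [3,6] + [3,4],
  ∂[3,4,9] = [4,9] − [3,9] + [3,4].
This gives a 20×13 integer matrix of rank 10; reducing to Smith normal form yields diagonal entries (1,1,1,1,1,1,1,1,1,1).

∂_3: C_3 → C_2 sends each 3-simplex σ to the alternating sum Σ_i (−1)^i (σ with its i-th vertex removed). For instance
  ∂[3,4,8,9] = [4,8,9] − [3,8,9] + [3,4,9] − [3,4,8],
  ∂[3,4,6,9] = [4,6,9] − [3,6,9] + [3,4,9] − [3,4,6].
As a 13×3 matrix over Z this has rank 3, with invariant factors (1,1,1).

Now H_k = ker ∂_k / im ∂_{k+1}, so:

  H_0: rank C_0 − rank ∂_1 = 10 − 9 = 1, and the invariant factors of ∂_1 are all 1, so H_0 = Z.
  H_1: rank ker ∂_1 − rank ∂_2 = (20 − 9) − 10 = 1, and the invariant factors of ∂_2 are all 1, so H_1 = Z.
  H_2: rank ker ∂_2 − rank ∂_3 = (13 − 10) − 3 = 0, and the invariant factors of ∂_3 are all 1, so H_2 = 0.
  H_3: rank ker ∂_3 − rank ∂_4 = (3 − 3) − 0 = 0, and there is no ∂_4, so H_3 = 0.

As a check, the Euler characteristic is 10 − 20 + 13 − 3 = 0, which agrees with 1 − 1 + 0 − 0 = 0.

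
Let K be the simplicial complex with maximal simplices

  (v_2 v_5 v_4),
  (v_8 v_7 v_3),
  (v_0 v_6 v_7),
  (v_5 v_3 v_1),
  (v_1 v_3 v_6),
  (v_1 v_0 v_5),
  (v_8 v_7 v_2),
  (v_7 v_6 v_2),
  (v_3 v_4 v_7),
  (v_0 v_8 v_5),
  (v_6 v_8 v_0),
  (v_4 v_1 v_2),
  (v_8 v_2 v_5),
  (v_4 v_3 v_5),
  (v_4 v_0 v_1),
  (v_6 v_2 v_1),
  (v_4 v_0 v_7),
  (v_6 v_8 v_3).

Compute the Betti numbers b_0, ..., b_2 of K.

We work with the vertex ordering v_0 < v_1 < v_2 < v_3 < v_4 < v_5 < v_6 < v_7 < v_8. The simplices of K, each written with vertices in increasing order, are:

  0-simplices (9): [v_0], [v_1], [v_2], [v_3], [v_4], [v_5], [v_6], [v_7], [v_8]
  1-simplices (27): (27 of them)
  2-simplices (18): (18 of them)

so the chain groups are C_0 ≅ Z^9, C_1 ≅ Z^27, C_2 ≅ Z^18.

∂_1: C_1 → C_0 sends each edge [p,q] (with p < q) to q − p.
The resulting 9×27 matrix has rank 8, and its Smith normal form has invariant factors (1,1,1,1,1,1,1,1).

The boundary map ∂_2: C_2 → C_1 maps a triangle to the signed sum of its edges. For instance
  ∂[v_0,v_1,v_4] = [v_1,v_4] − [v_0,v_4] + [v_0,v_1],
  ∂[v_1,v_2,v_6] = [v_2,v_6] − [v_1,v_6] + [v_1,v_2].
The 27×18 boundary matrix has rank 18 and Smith normal form diag(1,1,1,1,1,1,1,1,1,1,1,1,1,1,1,1,1,2).

From H_k ≅ ker(∂_k) / im(∂_{k+1}) we obtain:

  H_0: rank C_0 − rank ∂_1 = 9 − 8 = 1, and the invariant factors of ∂_1 are all 1, so H_0 ≅ Z.
  H_1: rank ker ∂_1 − rank ∂_2 = (27 − 8) − 18 = 1, and ∂_2 has invariant factor 2 > 1, so H_1 ≅ Z ⊕ Z/2.
  H_2: rank ker ∂_2 − rank ∂_3 = (18 − 18) − 0 = 0, and there is no ∂_3, so H_2 ≅ 0.

Hence the Betti numbers are b_0 = 1, b_1 = 1, b_2 = 0.

b_0 = 1, b_1 = 1, b_2 = 0.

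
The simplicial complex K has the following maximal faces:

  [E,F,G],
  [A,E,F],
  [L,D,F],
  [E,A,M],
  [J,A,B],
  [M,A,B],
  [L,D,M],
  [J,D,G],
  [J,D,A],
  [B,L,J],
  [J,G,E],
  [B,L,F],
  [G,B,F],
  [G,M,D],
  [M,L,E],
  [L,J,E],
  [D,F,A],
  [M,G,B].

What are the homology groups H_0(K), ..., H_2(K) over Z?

H_0 = Z,  H_1 = Z^2,  H_2 = Z.

Fix the vertex order A < B < D < E < F < G < J < L < M and write every simplex with vertices in increasing order. Then dim K = 2 and the simplices of K are:

  0-simplices (9): A, B, D, E, F, G, J, L, M
  1-simplices (27): AB, AD, AE, AF, AJ, AM, BF, BG, BJ, BL, BM, DF, DG, DJ, DL, DM, EF, EG, EJ, EL, EM, FG, FL, GJ, GM, JL, LM
  2-simplices (18): ABJ, ABM, ADF, ADJ, AEF, AEM, BFG, BFL, BGM, BJL, DFL, DGJ, DGM, DLM, EFG, EGJ, EJL, ELM

giving chain groups C_0 ≅ Z^9, C_1 ≅ Z^27, C_2 ≅ Z^18.

∂_1: C_1 → C_0 maps an edge to its endpoints' difference, ∂[p,q] = q − p.
The resulting 9×27 matrix has rank 8, and its Smith normal form has invariant factors (1,1,1,1,1,1,1,1).

Boundary ∂_2: C_2 → C_1 acts by ∂[p,q,r] = [q,r] − [p,r] + [p,q]. For instance
  ∂AEF = EF − AF + AE,
  ∂BJL = JL − BL + BJ.
The resulting 27×18 matrix has rank 17, and its Smith normal form has invariant factors (1,1,1,1,1,1,1,1,1,1,1,1,1,1,1,1,1).

Reading off H_k = ker ∂_k / im ∂_{k+1}:

  H_0: rank C_0 − rank ∂_1 = 9 − 8 = 1, and the invariant factors of ∂_1 are all 1, so H_0 = Z.
  H_1: rank ker ∂_1 − rank ∂_2 = (27 − 8) − 17 = 2, and the invariant factors of ∂_2 are all 1, so H_1 = Z^2.
  H_2: rank ker ∂_2 − rank ∂_3 = (18 − 17) − 0 = 1, and there is no ∂_3, so H_2 = Z.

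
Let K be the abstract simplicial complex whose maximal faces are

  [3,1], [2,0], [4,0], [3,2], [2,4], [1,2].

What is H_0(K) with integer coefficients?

H_0 = Z.

Fix the vertex order 0 < 1 < 2 < 3 < 4 and write every simplex with vertices in increasing order. Then dim K = 1 and the simplices of K are:

  0-simplices (5): [0], [1], [2], [3], [4]
  1-simplices (6): [0,2], [0,4], [1,2], [1,3], [2,3], [2,4]

giving chain groups C_0 ≅ Z^5, C_1 ≅ Z^6.

∂_1: C_1 → C_0 sends each edge [p,q] (with p < q) to q − p. For instance
  ∂[0,4] = [4] − [0].
As a 5×6 matrix over Z this has rank 4, with invariant factors (1,1,1,1).

Now H_k = ker ∂_k / im ∂_{k+1}, so:

  H_0: rank C_0 − rank ∂_1 = 5 − 4 = 1, and the invariant factors of ∂_1 are all 1, so H_0 = Z.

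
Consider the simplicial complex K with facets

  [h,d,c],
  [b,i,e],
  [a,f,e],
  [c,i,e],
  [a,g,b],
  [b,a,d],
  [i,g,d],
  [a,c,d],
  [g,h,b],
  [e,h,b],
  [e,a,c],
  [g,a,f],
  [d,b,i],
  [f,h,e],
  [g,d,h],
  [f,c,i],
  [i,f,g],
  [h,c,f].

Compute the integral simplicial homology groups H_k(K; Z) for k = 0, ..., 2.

H_0 = Z,  H_1 = Z ⊕ Z/2Z,  H_2 = 0.

K has 9 vertices, 27 edges, 18 triangles.
rank ∂_0 = 0, rank ∂_1 = 8 ⇒ b_0 = 9 − 0 − 8 = 1; all invariant factors of ∂_1 are 1 so no torsion. So H_0 ≅ Z.
rank ∂_1 = 8, rank ∂_2 = 18 ⇒ b_1 = 27 − 8 − 18 = 1; ∂_2 has invariant factor(s) [2] giving torsion. So H_1 ≅ Z ⊕ Z/2Z.
rank ∂_2 = 18, rank ∂_3 = 0 ⇒ b_2 = 18 − 18 − 0 = 0. So H_2 ≅ 0.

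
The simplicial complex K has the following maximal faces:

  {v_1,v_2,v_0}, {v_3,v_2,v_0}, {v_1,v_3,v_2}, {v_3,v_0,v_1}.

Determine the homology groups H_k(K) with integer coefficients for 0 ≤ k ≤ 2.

H_0 = Z,  H_1 = 0,  H_2 = Z.

Order the vertices as v_0 < v_1 < v_2 < v_3. Listing each simplex with vertices in this order, K has dimension 2 with simplices:

  0-simplices (4): [v_0], [v_1], [v_2], [v_3]
  1-simplices (6): [v_0,v_1], [v_0,v_2], [v_0,v_3], [v_1,v_2], [v_1,v_3], [v_2,v_3]
  2-simplices (4): [v_0,v_1,v_2], [v_0,v_1,v_3], [v_0,v_2,v_3], [v_1,v_2,v_3]

so the chain groups are C_0 ≅ Z^4, C_1 ≅ Z^6, C_2 ≅ Z^4.

The boundary map ∂_1: C_1 → C_0 sends each edge [p,q] (with p < q) to q − p.
This gives a 4×6 integer matrix of rank 3; reducing to Smith normal form yields diagonal entries (1,1,1).

Boundary ∂_2: C_2 → C_1 maps a triangle to the signed sum of its edges. For instance
  ∂[v_0,v_1,v_3] = [v_1,v_3] − [v_0,v_3] + [v_0,v_1],
  ∂[v_0,v_1,v_2] = [v_1,v_2] − [v_0,v_2] + [v_0,v_1].
The 6×4 boundary matrix has rank 3 and Smith normal form diag(1,1,1).

Computing H_k = (kernel of ∂_k) / (image of ∂_{k+1}):

  H_0: rank C_0 − rank ∂_1 = 4 − 3 = 1, and the invariant factors of ∂_1 are all 1, so H_0 ≅ Z.
  H_1: rank ker ∂_1 − rank ∂_2 = (6 − 3) − 3 = 0, and the invariant factors of ∂_2 are all 1, so H_1 ≅ 0.
  H_2: rank ker ∂_2 − rank ∂_3 = (4 − 3) − 0 = 1, and there is no ∂_3, so H_2 ≅ Z.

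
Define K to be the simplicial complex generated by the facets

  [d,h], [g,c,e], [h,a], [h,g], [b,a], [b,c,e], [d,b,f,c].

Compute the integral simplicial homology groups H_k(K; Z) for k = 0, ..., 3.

H_0 ≅ Z,  H_1 ≅ Z^2,  H_2 = 0,  H_3 = 0.

K has 8 vertices, 14 edges, 6 triangles, 1 3-simplex.
rank ∂_0 = 0, rank ∂_1 = 7 ⇒ b_0 = 8 − 0 − 7 = 1; all invariant factors of ∂_1 are 1 so no torsion. So H_0 ≅ Z.
rank ∂_1 = 7, rank ∂_2 = 5 ⇒ b_1 = 14 − 7 − 5 = 2; all invariant factors of ∂_2 are 1 so no torsion. So H_1 ≅ Z^2.
rank ∂_2 = 5, rank ∂_3 = 1 ⇒ b_2 = 6 − 5 − 1 = 0; all invariant factors of ∂_3 are 1 so no torsion. So H_2 ≅ 0.
rank ∂_3 = 1, rank ∂_4 = 0 ⇒ b_3 = 1 − 1 − 0 = 0. So H_3 ≅ 0.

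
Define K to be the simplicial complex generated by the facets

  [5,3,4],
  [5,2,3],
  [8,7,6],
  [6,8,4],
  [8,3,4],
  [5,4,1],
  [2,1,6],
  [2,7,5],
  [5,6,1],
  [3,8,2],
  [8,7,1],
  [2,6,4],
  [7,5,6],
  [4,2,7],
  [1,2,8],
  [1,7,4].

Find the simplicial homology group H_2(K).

Take the total order 1 < 2 < 3 < 4 < 5 < 6 < 7 < 8 on the vertex set. Then K (dimension 2) consists of the simplices:

  0-simplices (8): [1], [2], [3], [4], [5], [6], [7], [8]
  1-simplices (24): (24 of them)
  2-simplices (16): [1,2,6], [1,2,8], [1,4,5], [1,4,7], [1,5,6], [1,7,8], [2,3,5], [2,3,8], [2,4,6], [2,4,7], [2,5,7], [3,4,5], [3,4,8], [4,6,8], [5,6,7], [6,7,8]

giving chain groups C_0 ≅ Z^8, C_1 ≅ Z^24, C_2 ≅ Z^16.

Boundary ∂_1: C_1 → C_0 sends each edge [p,q] (with p < q) to q − p.
The resulting 8×24 matrix has rank 7, and its Smith normal form has invariant factors (1,1,1,1,1,1,1).

∂_2: C_2 → C_1 acts by ∂[p,q,r] = [q,r] − [p,r] + [p,q]. For instance
  ∂[1,4,7] = [4,7] − [1,7] + [1,4],
  ∂[2,3,8] = [3,8] − [2,8] + [2,3].
As a 24×16 matrix over Z this has rank 15, with invariant factors (1,1,1,1,1,1,1,1,1,1,1,1,1,1,1).

From H_k ≅ ker(∂_k) / im(∂_{k+1}) we obtain:

  H_2: rank ker ∂_2 − rank ∂_3 = (16 − 15) − 0 = 1, and there is no ∂_3, so H_2 ≅ Z.

(K is a triangulation of the torus T^2.)

H_2 ≅ Z.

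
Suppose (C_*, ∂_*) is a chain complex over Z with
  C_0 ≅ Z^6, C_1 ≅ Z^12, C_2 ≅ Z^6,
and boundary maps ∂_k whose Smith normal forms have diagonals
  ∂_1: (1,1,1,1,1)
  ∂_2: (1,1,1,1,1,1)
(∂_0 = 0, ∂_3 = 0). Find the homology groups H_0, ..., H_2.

H_0 ≅ Z,  H_1 ≅ Z,  H_2 = 0.

H_0: b_0 = 6 − 0 − 5 = 1; torsion from ∂_1 factors > 1: none. So H_0 ≅ Z.
H_1: b_1 = 12 − 5 − 6 = 1; torsion from ∂_2 factors > 1: none. So H_1 ≅ Z.
H_2: b_2 = 6 − 6 − 0 = 0; torsion from ∂_3 factors > 1: none. So H_2 ≅ 0.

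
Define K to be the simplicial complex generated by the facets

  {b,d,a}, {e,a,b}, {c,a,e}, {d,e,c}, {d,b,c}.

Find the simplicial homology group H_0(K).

Order the vertices as a < b < c < d < e. Listing each simplex with vertices in this order, K has dimension 2 with simplices:

  0-simplices (5): a, b, c, d, e
  1-simplices (10): ab, ac, ad, ae, bc, bd, be, cd, ce, de
  2-simplices (5): abd, abe, ace, bcd, cde

Hence C_0 ≅ Z^5, C_1 ≅ Z^10, C_2 ≅ Z^5.

∂_1: C_1 → C_0 maps an edge to its endpoints' difference, ∂[p,q] = q − p.
The resulting 5×10 matrix has rank 4, and its Smith normal form has invariant factors (1,1,1,1).

The boundary map ∂_2: C_2 → C_1 acts by ∂[p,q,r] = [q,r] − [p,r] + [p,q]. For instance
  ∂ace = ce − ae + ac,
  ∂bcd = cd − bd + bc.
As a 10×5 matrix over Z this has rank 5, with invariant factors (1,1,1,1,1).

From H_k ≅ ker(∂_k) / im(∂_{k+1}) we obtain:

  H_0: rank C_0 − rank ∂_1 = 5 − 4 = 1, and the invariant factors of ∂_1 are all 1, so H_0 = Z.

H_0 ≅ Z.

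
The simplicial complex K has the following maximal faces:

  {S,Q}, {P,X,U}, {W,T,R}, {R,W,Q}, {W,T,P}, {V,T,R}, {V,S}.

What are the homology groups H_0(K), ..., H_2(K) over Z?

Fix the vertex order P < Q < R < S < T < U < V < W < X and write every simplex with vertices in increasing order. Then dim K = 2 and the simplices of K are:

  0-simplices (9): P, Q, R, S, T, U, V, W, X
  1-simplices (14): PT, PU, PW, PX, QR, QS, QW, RT, RV, RW, SV, TV, TW, UX
  2-simplices (5): PTW, PUX, QRW, RTV, RTW

so the chain groups are C_0 ≅ Z^9, C_1 ≅ Z^14, C_2 ≅ Z^5.

Boundary ∂_1: C_1 → C_0 sends each edge [p,q] (with p < q) to q − p. For instance
  ∂SV = V − S.
The resulting 9×14 matrix has rank 8, and its Smith normal form has invariant factors (1,1,1,1,1,1,1,1).

The boundary map ∂_2: C_2 → C_1 acts by ∂[p,q,r] = [q,r] − [p,r] + [p,q]. For instance
  ∂QRW = RW − QW + QR,
  ∂PUX = UX − PX + PU.
This gives a 14×5 integer matrix of rank 5; reducing to Smith normal form yields diagonal entries (1,1,1,1,1).

Reading off H_k = ker ∂_k / im ∂_{k+1}:

  H_0: rank C_0 − rank ∂_1 = 9 − 8 = 1, and the invariant factors of ∂_1 are all 1, so H_0 = Z.
  H_1: rank ker ∂_1 − rank ∂_2 = (14 − 8) − 5 = 1, and the invariant factors of ∂_2 are all 1, so H_1 = Z.
  H_2: rank ker ∂_2 − rank ∂_3 = (5 − 5) − 0 = 0, and there is no ∂_3, so H_2 = 0.

As a check, the Euler characteristic is 9 − 14 + 5 = 0, which agrees with 1 − 1 + 0 = 0.

H_0 ≅ Z,  H_1 ≅ Z,  H_2 = 0.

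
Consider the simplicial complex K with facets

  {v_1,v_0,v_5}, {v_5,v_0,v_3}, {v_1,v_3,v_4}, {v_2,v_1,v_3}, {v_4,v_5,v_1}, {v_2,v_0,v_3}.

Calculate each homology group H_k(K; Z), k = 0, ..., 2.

Take the total order v_0 < v_1 < v_2 < v_3 < v_4 < v_5 on the vertex set. Then K (dimension 2) consists of the simplices:

  0-simplices (6): [v_0], [v_1], [v_2], [v_3], [v_4], [v_5]
  1-simplices (12): [v_0,v_1], [v_0,v_2], [v_0,v_3], [v_0,v_5], [v_1,v_2], [v_1,v_3], [v_1,v_4], [v_1,v_5], [v_2,v_3], [v_3,v_4], [v_3,v_5], [v_4,v_5]
  2-simplices (6): [v_0,v_1,v_5], [v_0,v_2,v_3], [v_0,v_3,v_5], [v_1,v_2,v_3], [v_1,v_3,v_4], [v_1,v_4,v_5]

so the chain groups are C_0 ≅ Z^6, C_1 ≅ Z^12, C_2 ≅ Z^6.

Boundary ∂_1: C_1 → C_0 is given by ∂[p,q] = [q] − [p].
As a 6×12 matrix over Z this has rank 5, with invariant factors (1,1,1,1,1).

The boundary map ∂_2: C_2 → C_1 maps a triangle to the signed sum of its edges. For instance
  ∂[v_1,v_4,v_5] = [v_4,v_5] − [v_1,v_5] + [v_1,v_4],
  ∂[v_1,v_2,v_3] = [v_2,v_3] − [v_1,v_3] + [v_1,v_2].
The 12×6 boundary matrix has rank 6 and Smith normal form diag(1,1,1,1,1,1).

From H_k ≅ ker(∂_k) / im(∂_{k+1}) we obtain:

  H_0: rank C_0 − rank ∂_1 = 6 − 5 = 1, and the invariant factors of ∂_1 are all 1, so H_0 = Z.
  H_1: rank ker ∂_1 − rank ∂_2 = (12 − 5) − 6 = 1, and the invariant factors of ∂_2 are all 1, so H_1 = Z.
  H_2: rank ker ∂_2 − rank ∂_3 = (6 − 6) − 0 = 0, and there is no ∂_3, so H_2 = 0.

As a check, the Euler characteristic is 6 − 12 + 6 = 0, which agrees with 1 − 1 + 0 = 0.

H_0 ≅ Z,  H_1 ≅ Z,  H_2 = 0.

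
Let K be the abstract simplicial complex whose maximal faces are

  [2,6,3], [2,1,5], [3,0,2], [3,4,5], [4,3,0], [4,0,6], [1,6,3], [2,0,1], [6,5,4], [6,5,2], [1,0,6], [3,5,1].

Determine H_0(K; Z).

H_0 ≅ Z.

Take the total order 0 < 1 < 2 < 3 < 4 < 5 < 6 on the vertex set. Then K (dimension 2) consists of the simplices:

  0-simplices (7): [0], [1], [2], [3], [4], [5], [6]
  1-simplices (18): [0,1], [0,2], [0,3], [0,4], [0,6], [1,2], [1,3], [1,5], [1,6], [2,3], [2,5], [2,6], [3,4], [3,5], [3,6], [4,5], [4,6], [5,6]
  2-simplices (12): [0,1,2], [0,1,6], [0,2,3], [0,3,4], [0,4,6], [1,2,5], [1,3,5], [1,3,6], [2,3,6], [2,5,6], [3,4,5], [4,5,6]

Hence C_0 ≅ Z^7, C_1 ≅ Z^18, C_2 ≅ Z^12.

The boundary map ∂_1: C_1 → C_0 sends each edge [p,q] (with p < q) to q − p. For instance
  ∂[4,5] = [5] − [4].
The resulting 7×18 matrix has rank 6, and its Smith normal form has invariant factors (1,1,1,1,1,1).

∂_2: C_2 → C_1 maps a triangle to the signed sum of its edges. For instance
  ∂[0,1,2] = [1,2] − [0,2] + [0,1],
  ∂[0,4,6] = [4,6] − [0,6] + [0,4].
As a 18×12 matrix over Z this has rank 12, with invariant factors (1,1,1,1,1,1,1,1,1,1,1,2).

From H_k ≅ ker(∂_k) / im(∂_{k+1}) we obtain:

  H_0: rank C_0 − rank ∂_1 = 7 − 6 = 1, and the invariant factors of ∂_1 are all 1, so H_0 = Z.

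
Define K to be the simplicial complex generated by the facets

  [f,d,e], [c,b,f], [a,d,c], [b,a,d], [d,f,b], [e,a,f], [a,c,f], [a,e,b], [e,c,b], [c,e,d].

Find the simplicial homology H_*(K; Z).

H_0 = Z,  H_1 = Z/2,  H_2 = 0.

Fix the vertex order a < b < c < d < e < f and write every simplex with vertices in increasing order. Then dim K = 2 and the simplices of K are:

  0-simplices (6): a, b, c, d, e, f
  1-simplices (15): ab, ac, ad, ae, af, bc, bd, be, bf, cd, ce, cf, de, df, ef
  2-simplices (10): abd, abe, acd, acf, aef, bce, bcf, bdf, cde, def

giving chain groups C_0 ≅ Z^6, C_1 ≅ Z^15, C_2 ≅ Z^10.

Boundary ∂_1: C_1 → C_0 is given by ∂[p,q] = [q] − [p].
This gives a 6×15 integer matrix of rank 5; reducing to Smith normal form yields diagonal entries (1,1,1,1,1).

∂_2: C_2 → C_1 acts by ∂[p,q,r] = [q,r] − [p,r] + [p,q]. For instance
  ∂acf = cf − af + ac,
  ∂cde = de − ce + cd.
As a 15×10 matrix over Z this has rank 10, with invariant factors (1,1,1,1,1,1,1,1,1,2).

Now H_k = ker ∂_k / im ∂_{k+1}, so:

  H_0: rank C_0 − rank ∂_1 = 6 − 5 = 1, and the invariant factors of ∂_1 are all 1, so H_0 = Z.
  H_1: rank ker ∂_1 − rank ∂_2 = (15 − 5) − 10 = 0, and ∂_2 has invariant factor 2 > 1, so H_1 = Z/2.
  H_2: rank ker ∂_2 − rank ∂_3 = (10 − 10) − 0 = 0, and there is no ∂_3, so H_2 = 0.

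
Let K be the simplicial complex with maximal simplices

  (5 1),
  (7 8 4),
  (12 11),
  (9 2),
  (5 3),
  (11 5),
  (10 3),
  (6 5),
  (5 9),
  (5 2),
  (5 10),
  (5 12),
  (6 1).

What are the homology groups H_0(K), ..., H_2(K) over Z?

Order the vertices as 1 < 2 < 3 < 4 < 5 < 6 < 7 < 8 < 9 < 10 < 11 < 12. Listing each simplex with vertices in this order, K has dimension 2 with simplices:

  0-simplices (12): [1], [2], [3], [4], [5], [6], [7], [8], [9], [10], [11], [12]
  1-simplices (15): [1,5], [1,6], [2,5], [2,9], [3,5], [3,10], [4,7], [4,8], [5,6], [5,9], [5,10], [5,11], [5,12], [7,8], [11,12]
  2-simplices (1): [4,7,8]

giving chain groups C_0 ≅ Z^12, C_1 ≅ Z^15, C_2 ≅ Z^1.

The boundary map ∂_1: C_1 → C_0 is given by ∂[p,q] = [q] − [p]. For instance
  ∂[2,5] = [5] − [2].
As a 12×15 matrix over Z this has rank 10, with invariant factors (1,1,1,1,1,1,1,1,1,1).

Boundary ∂_2: C_2 → C_1 maps a triangle to the signed sum of its edges. For instance
  ∂[4,7,8] = [7,8] − [4,8] + [4,7].
The resulting 15×1 matrix has rank 1, and its Smith normal form has invariant factors (1).

Reading off H_k = ker ∂_k / im ∂_{k+1}:

  H_0: rank C_0 − rank ∂_1 = 12 − 10 = 2, and the invariant factors of ∂_1 are all 1, so H_0 = Z^2.
  H_1: rank ker ∂_1 − rank ∂_2 = (15 − 10) − 1 = 4, and the invariant factors of ∂_2 are all 1, so H_1 = Z^4.
  H_2: rank ker ∂_2 − rank ∂_3 = (1 − 1) − 0 = 0, and there is no ∂_3, so H_2 = 0.

H_0 ≅ Z^2,  H_1 ≅ Z^4,  H_2 = 0.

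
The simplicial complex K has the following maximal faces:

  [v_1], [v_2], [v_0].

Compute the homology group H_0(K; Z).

Fix the vertex order v_0 < v_1 < v_2 and write every simplex with vertices in increasing order. Then dim K = 0 and the simplices of K are:

  0-simplices (3): [v_0], [v_1], [v_2]

giving chain groups C_0 ≅ Z^3.

From H_k ≅ ker(∂_k) / im(∂_{k+1}) we obtain:

  H_0: rank C_0 − rank ∂_1 = 3 − 0 = 3, and there is no ∂_1, so H_0 ≅ Z^3.

H_0 ≅ Z^3.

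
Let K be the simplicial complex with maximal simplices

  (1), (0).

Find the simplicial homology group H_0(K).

We work with the vertex ordering 0 < 1. The simplices of K, each written with vertices in increasing order, are:

  0-simplices (2): [0], [1]

so the chain groups are C_0 ≅ Z^2.

Reading off H_k = ker ∂_k / im ∂_{k+1}:

  H_0: rank C_0 − rank ∂_1 = 2 − 0 = 2, and there is no ∂_1, so H_0 = Z^2.

(K is a triangulation of a set of 2 points.)

H_0 ≅ Z^2.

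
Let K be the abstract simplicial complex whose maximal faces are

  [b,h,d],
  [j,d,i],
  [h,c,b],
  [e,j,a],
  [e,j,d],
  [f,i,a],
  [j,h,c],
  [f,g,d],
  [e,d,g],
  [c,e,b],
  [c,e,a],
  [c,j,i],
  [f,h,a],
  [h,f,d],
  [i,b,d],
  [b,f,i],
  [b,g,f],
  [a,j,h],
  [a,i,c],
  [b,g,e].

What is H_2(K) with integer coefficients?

H_2 = 0.

Order the vertices as a < b < c < d < e < f < g < h < i < j. Listing each simplex with vertices in this order, K has dimension 2 with simplices:

  0-simplices (10): a, b, c, d, e, f, g, h, i, j
  1-simplices (30): ac, ae, af, ah, ai, aj, bc, bd, be, bf, bg, bh, bi, ce, ch, ci, cj, de, df, dg, dh, di, dj, eg, ej, fg, fh, fi, hj, ij
  2-simplices (20): ace, aci, aej, afh, afi, ahj, bce, bch, bdh, bdi, beg, bfg, bfi, chj, cij, deg, dej, dfg, dfh, dij

giving chain groups C_0 ≅ Z^10, C_1 ≅ Z^30, C_2 ≅ Z^20.

∂_1: C_1 → C_0 is given by ∂[p,q] = [q] − [p]. For instance
  ∂ce = e − c.
This gives a 10×30 integer matrix of rank 9; reducing to Smith normal form yields diagonal entries (1,1,1,1,1,1,1,1,1).

Boundary ∂_2: C_2 → C_1 acts by ∂[p,q,r] = [q,r] − [p,r] + [p,q]. For instance
  ∂cij = ij − cj + ci,
  ∂aej = ej − aj + ae.
As a 30×20 matrix over Z this has rank 20, with invariant factors (1,1,1,1,1,1,1,1,1,1,1,1,1,1,1,1,1,1,1,2).

Computing H_k = (kernel of ∂_k) / (image of ∂_{k+1}):

  H_2: rank ker ∂_2 − rank ∂_3 = (20 − 20) − 0 = 0, and there is no ∂_3, so H_2 = 0.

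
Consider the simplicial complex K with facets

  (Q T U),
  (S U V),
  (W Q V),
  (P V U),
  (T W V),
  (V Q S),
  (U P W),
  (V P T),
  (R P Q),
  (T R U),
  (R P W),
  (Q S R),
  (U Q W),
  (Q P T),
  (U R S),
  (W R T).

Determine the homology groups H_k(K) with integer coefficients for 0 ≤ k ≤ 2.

H_0 = Z,  H_1 = Z^2,  H_2 = Z.

We work with the vertex ordering P < Q < R < S < T < U < V < W. The simplices of K, each written with vertices in increasing order, are:

  0-simplices (8): P, Q, R, S, T, U, V, W
  1-simplices (24): PQ, PR, PT, PU, PV, PW, QR, QS, QT, QU, QV, QW, RS, RT, RU, RW, SU, SV, TU, TV, TW, UV, UW, VW
  2-simplices (16): PQR, PQT, PRW, PTV, PUV, PUW, QRS, QSV, QTU, QUW, QVW, RSU, RTU, RTW, SUV, TVW

Hence C_0 ≅ Z^8, C_1 ≅ Z^24, C_2 ≅ Z^16.

Boundary ∂_1: C_1 → C_0 maps an edge to its endpoints' difference, ∂[p,q] = q − p. For instance
  ∂QS = S − Q.
As a 8×24 matrix over Z this has rank 7, with invariant factors (1,1,1,1,1,1,1).

The boundary map ∂_2: C_2 → C_1 maps a triangle to the signed sum of its edges. For instance
  ∂RTU = TU − RU + RT,
  ∂PRW = RW − PW + PR.
The resulting 24×16 matrix has rank 15, and its Smith normal form has invariant factors (1,1,1,1,1,1,1,1,1,1,1,1,1,1,1).

Reading off H_k = ker ∂_k / im ∂_{k+1}:

  H_0: rank C_0 − rank ∂_1 = 8 − 7 = 1, and the invariant factors of ∂_1 are all 1, so H_0 ≅ Z.
  H_1: rank ker ∂_1 − rank ∂_2 = (24 − 7) − 15 = 2, and the invariant factors of ∂_2 are all 1, so H_1 ≅ Z^2.
  H_2: rank ker ∂_2 − rank ∂_3 = (16 − 15) − 0 = 1, and there is no ∂_3, so H_2 ≅ Z.

As a check, the Euler characteristic is 8 − 24 + 16 = 0, which agrees with 1 − 2 + 1 = 0.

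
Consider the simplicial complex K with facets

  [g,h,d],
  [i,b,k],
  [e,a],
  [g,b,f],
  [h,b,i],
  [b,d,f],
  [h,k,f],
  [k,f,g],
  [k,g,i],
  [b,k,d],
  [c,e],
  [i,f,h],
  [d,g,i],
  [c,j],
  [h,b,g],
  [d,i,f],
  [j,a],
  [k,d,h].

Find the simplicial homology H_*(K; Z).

Take the total order a < b < c < d < e < f < g < h < i < j < k on the vertex set. Then K (dimension 2) consists of the simplices:

  0-simplices (11): a, b, c, d, e, f, g, h, i, j, k
  1-simplices (25): ae, aj, bd, bf, bg, bh, bi, bk, ce, cj, df, dg, dh, di, dk, fg, fh, fi, fk, gh, gi, gk, hi, hk, ik
  2-simplices (14): bdf, bdk, bfg, bgh, bhi, bik, dfi, dgh, dgi, dhk, fgk, fhi, fhk, gik

so the chain groups are C_0 ≅ Z^11, C_1 ≅ Z^25, C_2 ≅ Z^14.

Boundary ∂_1: C_1 → C_0 is given by ∂[p,q] = [q] − [p]. For instance
  ∂di = i − d.
The resulting 11×25 matrix has rank 9, and its Smith normal form has invariant factors (1,1,1,1,1,1,1,1,1).

∂_2: C_2 → C_1 maps a triangle to the signed sum of its edges. For instance
  ∂bdk = dk − bk + bd,
  ∂dgh = gh − dh + dg.
As a 25×14 matrix over Z this has rank 13, with invariant factors (1,1,1,1,1,1,1,1,1,1,1,1,1).

From H_k ≅ ker(∂_k) / im(∂_{k+1}) we obtain:

  H_0: rank C_0 − rank ∂_1 = 11 − 9 = 2, and the invariant factors of ∂_1 are all 1, so H_0 ≅ Z^2.
  H_1: rank ker ∂_1 − rank ∂_2 = (25 − 9) − 13 = 3, and the invariant factors of ∂_2 are all 1, so H_1 ≅ Z^3.
  H_2: rank ker ∂_2 − rank ∂_3 = (14 − 13) − 0 = 1, and there is no ∂_3, so H_2 ≅ Z.

As a check, the Euler characteristic is 11 − 25 + 14 = 0, which agrees with 2 − 3 + 1 = 0.

H_0 ≅ Z^2,  H_1 ≅ Z^3,  H_2 ≅ Z.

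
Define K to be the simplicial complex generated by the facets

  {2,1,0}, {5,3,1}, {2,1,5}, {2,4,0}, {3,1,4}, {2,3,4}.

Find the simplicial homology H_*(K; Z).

Order the vertices as 0 < 1 < 2 < 3 < 4 < 5. Listing each simplex with vertices in this order, K has dimension 2 with simplices:

  0-simplices (6): [0], [1], [2], [3], [4], [5]
  1-simplices (12): [0,1], [0,2], [0,4], [1,2], [1,3], [1,4], [1,5], [2,3], [2,4], [2,5], [3,4], [3,5]
  2-simplices (6): [0,1,2], [0,2,4], [1,2,5], [1,3,4], [1,3,5], [2,3,4]

Hence C_0 ≅ Z^6, C_1 ≅ Z^12, C_2 ≅ Z^6.

The boundary map ∂_1: C_1 → C_0 maps an edge to its endpoints' difference, ∂[p,q] = q − p.
This gives a 6×12 integer matrix of rank 5; reducing to Smith normal form yields diagonal entries (1,1,1,1,1).

The boundary map ∂_2: C_2 → C_1 acts by ∂[p,q,r] = [q,r] − [p,r] + [p,q]. For instance
  ∂[2,3,4] = [3,4] − [2,4] + [2,3],
  ∂[1,3,5] = [3,5] − [1,5] + [1,3].
The 12×6 boundary matrix has rank 6 and Smith normal form diag(1,1,1,1,1,1).

Now H_k = ker ∂_k / im ∂_{k+1}, so:

  H_0: rank C_0 − rank ∂_1 = 6 − 5 = 1, and the invariant factors of ∂_1 are all 1, so H_0 = Z.
  H_1: rank ker ∂_1 − rank ∂_2 = (12 − 5) − 6 = 1, and the invariant factors of ∂_2 are all 1, so H_1 = Z.
  H_2: rank ker ∂_2 − rank ∂_3 = (6 − 6) − 0 = 0, and there is no ∂_3, so H_2 = 0.

As a check, the Euler characteristic is 6 − 12 + 6 = 0, which agrees with 1 − 1 + 0 = 0.

H_0 ≅ Z,  H_1 ≅ Z,  H_2 = 0.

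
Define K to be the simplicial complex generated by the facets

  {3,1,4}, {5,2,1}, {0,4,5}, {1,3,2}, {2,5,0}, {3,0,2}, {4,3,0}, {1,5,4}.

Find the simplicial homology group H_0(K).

H_0 ≅ Z.

K has 6 vertices, 12 edges, 8 triangles.
rank ∂_0 = 0, rank ∂_1 = 5 ⇒ b_0 = 6 − 0 − 5 = 1; all invariant factors of ∂_1 are 1 so no torsion. So H_0 = Z.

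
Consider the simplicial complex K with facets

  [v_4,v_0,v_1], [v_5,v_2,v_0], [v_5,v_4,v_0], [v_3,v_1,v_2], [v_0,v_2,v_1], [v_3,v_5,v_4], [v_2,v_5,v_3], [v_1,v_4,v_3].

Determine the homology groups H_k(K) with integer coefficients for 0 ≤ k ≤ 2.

Take the total order v_0 < v_1 < v_2 < v_3 < v_4 < v_5 on the vertex set. Then K (dimension 2) consists of the simplices:

  0-simplices (6): [v_0], [v_1], [v_2], [v_3], [v_4], [v_5]
  1-simplices (12): [v_0,v_1], [v_0,v_2], [v_0,v_4], [v_0,v_5], [v_1,v_2], [v_1,v_3], [v_1,v_4], [v_2,v_3], [v_2,v_5], [v_3,v_4], [v_3,v_5], [v_4,v_5]
  2-simplices (8): [v_0,v_1,v_2], [v_0,v_1,v_4], [v_0,v_2,v_5], [v_0,v_4,v_5], [v_1,v_2,v_3], [v_1,v_3,v_4], [v_2,v_3,v_5], [v_3,v_4,v_5]

so the chain groups are C_0 ≅ Z^6, C_1 ≅ Z^12, C_2 ≅ Z^8.

The boundary map ∂_1: C_1 → C_0 maps an edge to its endpoints' difference, ∂[p,q] = q − p. For instance
  ∂[v_2,v_3] = [v_3] − [v_2].
This gives a 6×12 integer matrix of rank 5; reducing to Smith normal form yields diagonal entries (1,1,1,1,1).

Boundary ∂_2: C_2 → C_1 maps a triangle to the signed sum of its edges. For instance
  ∂[v_0,v_1,v_4] = [v_1,v_4] − [v_0,v_4] + [v_0,v_1],
  ∂[v_1,v_3,v_4] = [v_3,v_4] − [v_1,v_4] + [v_1,v_3].
This gives a 12×8 integer matrix of rank 7; reducing to Smith normal form yields diagonal entries (1,1,1,1,1,1,1).

From H_k ≅ ker(∂_k) / im(∂_{k+1}) we obtain:

  H_0: rank C_0 − rank ∂_1 = 6 − 5 = 1, and the invariant factors of ∂_1 are all 1, so H_0 ≅ Z.
  H_1: rank ker ∂_1 − rank ∂_2 = (12 − 5) − 7 = 0, and the invariant factors of ∂_2 are all 1, so H_1 ≅ 0.
  H_2: rank ker ∂_2 − rank ∂_3 = (8 − 7) − 0 = 1, and there is no ∂_3, so H_2 ≅ Z.

H_0 = Z,  H_1 = 0,  H_2 = Z.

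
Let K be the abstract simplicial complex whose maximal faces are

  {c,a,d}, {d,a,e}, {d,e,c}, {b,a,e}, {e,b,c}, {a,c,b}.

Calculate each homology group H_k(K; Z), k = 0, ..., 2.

H_0 ≅ Z,  H_1 = 0,  H_2 ≅ Z.

We work with the vertex ordering a < b < c < d < e. The simplices of K, each written with vertices in increasing order, are:

  0-simplices (5): a, b, c, d, e
  1-simplices (9): ab, ac, ad, ae, bc, be, cd, ce, de
  2-simplices (6): abc, abe, acd, ade, bce, cde

Hence C_0 ≅ Z^5, C_1 ≅ Z^9, C_2 ≅ Z^6.

Boundary ∂_1: C_1 → C_0 maps an edge to its endpoints' difference, ∂[p,q] = q − p. For instance
  ∂be = e − b.
As a 5×9 matrix over Z this has rank 4, with invariant factors (1,1,1,1).

∂_2: C_2 → C_1 maps a triangle to the signed sum of its edges. For instance
  ∂bce = ce − be + bc,
  ∂ade = de − ae + ad.
The resulting 9×6 matrix has rank 5, and its Smith normal form has invariant factors (1,1,1,1,1).

Reading off H_k = ker ∂_k / im ∂_{k+1}:

  H_0: rank C_0 − rank ∂_1 = 5 − 4 = 1, and the invariant factors of ∂_1 are all 1, so H_0 = Z.
  H_1: rank ker ∂_1 − rank ∂_2 = (9 − 4) − 5 = 0, and the invariant factors of ∂_2 are all 1, so H_1 = 0.
  H_2: rank ker ∂_2 − rank ∂_3 = (6 − 5) − 0 = 1, and there is no ∂_3, so H_2 = Z.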